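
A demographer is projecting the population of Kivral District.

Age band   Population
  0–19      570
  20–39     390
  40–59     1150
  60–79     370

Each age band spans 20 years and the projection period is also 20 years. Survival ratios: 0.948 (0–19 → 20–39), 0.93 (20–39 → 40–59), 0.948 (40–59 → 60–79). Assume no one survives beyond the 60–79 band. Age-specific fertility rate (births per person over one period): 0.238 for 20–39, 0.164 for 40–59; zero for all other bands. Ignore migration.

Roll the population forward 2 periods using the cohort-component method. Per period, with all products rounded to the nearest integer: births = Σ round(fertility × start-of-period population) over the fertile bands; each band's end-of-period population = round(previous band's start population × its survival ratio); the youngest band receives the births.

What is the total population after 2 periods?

1302

Let band 1 be 0–19 through band 4 = 60–79.
Period 1.
Births: 390 × 0.238 = 93, 1150 × 0.164 = 189 — total 282
Band 2: 570 × 0.948 = 540
Band 3: 390 × 0.93 = 363
Band 4: 1150 × 0.948 = 1090
Giving 282 / 540 / 363 / 1090.
Period 2.
Births: 540 × 0.238 = 129, 363 × 0.164 = 60 — total 189
Band 2: 282 × 0.948 = 267
Band 3: 540 × 0.93 = 502
Band 4: 363 × 0.948 = 344
Giving 189 / 267 / 502 / 344.
Total after period 2: 189 + 267 + 502 + 344 = 1302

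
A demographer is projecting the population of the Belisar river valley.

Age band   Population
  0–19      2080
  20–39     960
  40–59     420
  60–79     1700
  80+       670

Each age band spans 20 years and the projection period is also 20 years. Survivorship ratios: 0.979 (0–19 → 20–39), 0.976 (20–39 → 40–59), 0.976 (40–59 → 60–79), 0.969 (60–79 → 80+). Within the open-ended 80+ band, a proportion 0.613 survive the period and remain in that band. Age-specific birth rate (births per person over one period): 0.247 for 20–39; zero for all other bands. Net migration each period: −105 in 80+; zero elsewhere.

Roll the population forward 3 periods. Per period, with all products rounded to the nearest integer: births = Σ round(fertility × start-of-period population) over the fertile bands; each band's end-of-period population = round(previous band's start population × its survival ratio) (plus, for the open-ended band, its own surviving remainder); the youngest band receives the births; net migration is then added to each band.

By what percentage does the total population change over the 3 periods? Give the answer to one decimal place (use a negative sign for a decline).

-24.4

Period 1:
Births: 960 × 0.247 = 237
20–39: 2080 × 0.979 = 2036
40–59: 960 × 0.976 = 937
60–79: 420 × 0.976 = 410
80+: 1700 × 0.969 + 670 × 0.613 = 1647 + 411 = 2058
Net migration: 80+ − 105 → 1953
Giving 237 / 2036 / 937 / 410 / 1953.
Period 2:
Births: 2036 × 0.247 = 503
20–39: 237 × 0.979 = 232
40–59: 2036 × 0.976 = 1987
60–79: 937 × 0.976 = 915
80+: 410 × 0.969 + 1953 × 0.613 = 397 + 1197 = 1594
Net migration: 80+ − 105 → 1489
Giving 503 / 232 / 1987 / 915 / 1489.
Period 3:
Births: 232 × 0.247 = 57
20–39: 503 × 0.979 = 492
40–59: 232 × 0.976 = 226
60–79: 1987 × 0.976 = 1939
80+: 915 × 0.969 + 1489 × 0.613 = 887 + 913 = 1800
Net migration: 80+ − 105 → 1695
Giving 57 / 492 / 226 / 1939 / 1695.
Total: 5830 → 4409; change = -1421; percentage change = -24.4%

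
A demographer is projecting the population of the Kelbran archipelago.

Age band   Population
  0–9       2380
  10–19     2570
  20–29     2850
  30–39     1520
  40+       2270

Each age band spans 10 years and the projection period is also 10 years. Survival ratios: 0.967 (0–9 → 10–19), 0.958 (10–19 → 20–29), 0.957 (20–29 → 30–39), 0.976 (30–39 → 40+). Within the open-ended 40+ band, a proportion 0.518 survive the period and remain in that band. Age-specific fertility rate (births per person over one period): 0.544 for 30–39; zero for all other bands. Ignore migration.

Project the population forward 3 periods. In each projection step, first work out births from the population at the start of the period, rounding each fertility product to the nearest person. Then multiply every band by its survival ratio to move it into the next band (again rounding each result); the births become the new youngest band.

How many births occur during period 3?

After projecting period 1:
Births: 1520 × 0.544 = 827
10–19: 2380 × 0.967 = 2301
20–29: 2570 × 0.958 = 2462
30–39: 2850 × 0.957 = 2727
40+: 1520 × 0.976 + 2270 × 0.518 = 1484 + 1176 = 2660
Giving 827 / 2301 / 2462 / 2727 / 2660.
After projecting period 2:
Births: 2727 × 0.544 = 1483
10–19: 827 × 0.967 = 800
20–29: 2301 × 0.958 = 2204
30–39: 2462 × 0.957 = 2356
40+: 2727 × 0.976 + 2660 × 0.518 = 2662 + 1378 = 4040
Giving 1483 / 800 / 2204 / 2356 / 4040.
After projecting period 3:
Births: 2356 × 0.544 = 1282
10–19: 1483 × 0.967 = 1434
20–29: 800 × 0.958 = 766
30–39: 2204 × 0.957 = 2109
40+: 2356 × 0.976 + 4040 × 0.518 = 2299 + 2093 = 4392
Giving 1282 / 1434 / 766 / 2109 / 4392.

1282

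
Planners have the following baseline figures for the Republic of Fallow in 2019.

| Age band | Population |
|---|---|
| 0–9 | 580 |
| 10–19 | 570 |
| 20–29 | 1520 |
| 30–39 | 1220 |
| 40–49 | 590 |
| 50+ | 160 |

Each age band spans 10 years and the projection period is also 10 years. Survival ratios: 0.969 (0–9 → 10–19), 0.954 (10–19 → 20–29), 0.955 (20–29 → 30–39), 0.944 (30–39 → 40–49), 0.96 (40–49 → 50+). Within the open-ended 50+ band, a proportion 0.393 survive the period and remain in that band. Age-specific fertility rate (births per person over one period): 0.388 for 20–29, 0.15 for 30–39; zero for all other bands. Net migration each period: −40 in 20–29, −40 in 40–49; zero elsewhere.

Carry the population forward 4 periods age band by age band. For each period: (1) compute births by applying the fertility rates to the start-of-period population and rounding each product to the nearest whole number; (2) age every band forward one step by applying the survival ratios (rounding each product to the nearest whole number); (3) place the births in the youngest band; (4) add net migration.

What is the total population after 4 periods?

3086

[period 1]
Births: 1520 × 0.388 = 590 ; 1220 × 0.15 = 183 → total 773
10–19: 580 × 0.969 = 562
20–29: 570 × 0.954 = 544
30–39: 1520 × 0.955 = 1452
40–49: 1220 × 0.944 = 1152
50+: 590 × 0.96 + 160 × 0.393 = 566 + 63 = 629
Net migration: 20–29 − 40 → 504; 40–49 − 40 → 1112
Giving 773 / 562 / 504 / 1452 / 1112 / 629.
[period 2]
Births: 504 × 0.388 = 196 ; 1452 × 0.15 = 218 → total 414
10–19: 773 × 0.969 = 749
20–29: 562 × 0.954 = 536
30–39: 504 × 0.955 = 481
40–49: 1452 × 0.944 = 1371
50+: 1112 × 0.96 + 629 × 0.393 = 1068 + 247 = 1315
Net migration: 20–29 − 40 → 496; 40–49 − 40 → 1331
Giving 414 / 749 / 496 / 481 / 1331 / 1315.
[period 3]
Births: 496 × 0.388 = 192 ; 481 × 0.15 = 72 → total 264
10–19: 414 × 0.969 = 401
20–29: 749 × 0.954 = 715
30–39: 496 × 0.955 = 474
40–49: 481 × 0.944 = 454
50+: 1331 × 0.96 + 1315 × 0.393 = 1278 + 517 = 1795
Net migration: 20–29 − 40 → 675; 40–49 − 40 → 414
Giving 264 / 401 / 675 / 474 / 414 / 1795.
[period 4]
Births: 675 × 0.388 = 262 ; 474 × 0.15 = 71 → total 333
10–19: 264 × 0.969 = 256
20–29: 401 × 0.954 = 383
30–39: 675 × 0.955 = 645
40–49: 474 × 0.944 = 447
50+: 414 × 0.96 + 1795 × 0.393 = 397 + 705 = 1102
Net migration: 20–29 − 40 → 343; 40–49 − 40 → 407
Giving 333 / 256 / 343 / 645 / 407 / 1102.
Total after period 4: 333 + 256 + 343 + 645 + 407 + 1102 = 3086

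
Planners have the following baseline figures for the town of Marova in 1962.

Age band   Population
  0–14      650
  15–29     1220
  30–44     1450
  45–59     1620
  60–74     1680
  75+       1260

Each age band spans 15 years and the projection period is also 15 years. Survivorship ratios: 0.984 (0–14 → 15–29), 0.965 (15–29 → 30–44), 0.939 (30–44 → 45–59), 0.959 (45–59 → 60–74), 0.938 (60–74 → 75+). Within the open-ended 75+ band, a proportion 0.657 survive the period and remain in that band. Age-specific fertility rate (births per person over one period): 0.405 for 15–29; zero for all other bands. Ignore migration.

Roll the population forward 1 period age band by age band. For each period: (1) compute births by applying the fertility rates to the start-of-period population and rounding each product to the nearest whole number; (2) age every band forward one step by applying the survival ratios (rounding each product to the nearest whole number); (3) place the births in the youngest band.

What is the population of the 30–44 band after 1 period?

1177

Call the bands 1 to 6, youngest first.
— Period 1 —
Births: 1220 × 0.405 = 494
Band 2: 650 × 0.984 = 640
Band 3: 1220 × 0.965 = 1177
Band 4: 1450 × 0.939 = 1362
Band 5: 1620 × 0.959 = 1554
Band 6: 1680 × 0.938 + 1260 × 0.657 = 1576 + 828 = 2404
End of period: [494, 640, 1177, 1362, 1554, 2404]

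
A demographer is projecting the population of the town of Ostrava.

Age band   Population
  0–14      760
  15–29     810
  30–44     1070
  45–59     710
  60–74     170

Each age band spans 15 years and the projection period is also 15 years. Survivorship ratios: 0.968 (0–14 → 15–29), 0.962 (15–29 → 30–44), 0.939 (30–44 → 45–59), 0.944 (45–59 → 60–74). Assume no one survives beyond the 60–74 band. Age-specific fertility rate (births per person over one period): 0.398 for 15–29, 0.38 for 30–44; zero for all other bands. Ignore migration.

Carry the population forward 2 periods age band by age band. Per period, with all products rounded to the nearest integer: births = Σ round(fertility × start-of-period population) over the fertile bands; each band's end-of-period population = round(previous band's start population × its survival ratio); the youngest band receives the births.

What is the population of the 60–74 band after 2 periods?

949

[period 1]
Births: 810 × 0.398 = 322 ; 1070 × 0.38 = 407 — total 729
15–29: 760 × 0.968 = 736
30–44: 810 × 0.962 = 779
45–59: 1070 × 0.939 = 1005
60–74: 710 × 0.944 = 670
→ [729, 736, 779, 1005, 670]
[period 2]
Births: 736 × 0.398 = 293 ; 779 × 0.38 = 296 — total 589
15–29: 729 × 0.968 = 706
30–44: 736 × 0.962 = 708
45–59: 779 × 0.939 = 731
60–74: 1005 × 0.944 = 949
→ [589, 706, 708, 731, 949]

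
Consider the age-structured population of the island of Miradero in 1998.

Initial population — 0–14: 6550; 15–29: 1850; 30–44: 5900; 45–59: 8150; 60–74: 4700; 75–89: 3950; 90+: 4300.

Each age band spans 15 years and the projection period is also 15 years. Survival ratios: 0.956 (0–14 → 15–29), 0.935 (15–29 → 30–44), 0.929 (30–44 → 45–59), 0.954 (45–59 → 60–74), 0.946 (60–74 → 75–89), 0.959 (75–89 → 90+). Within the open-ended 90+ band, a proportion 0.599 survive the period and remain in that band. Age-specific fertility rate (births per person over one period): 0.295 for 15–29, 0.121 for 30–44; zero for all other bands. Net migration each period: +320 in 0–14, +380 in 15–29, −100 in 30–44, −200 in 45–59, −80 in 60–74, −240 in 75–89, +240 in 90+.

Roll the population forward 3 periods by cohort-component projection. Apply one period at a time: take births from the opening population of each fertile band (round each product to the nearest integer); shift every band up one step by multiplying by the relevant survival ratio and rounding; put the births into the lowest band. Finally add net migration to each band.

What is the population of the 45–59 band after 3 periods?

Period 1.
Births: 1850 × 0.295 = 546 ; 5900 × 0.121 = 714 — total 1260
15–29: 6550 × 0.956 = 6262
30–44: 1850 × 0.935 = 1730
45–59: 5900 × 0.929 = 5481
60–74: 8150 × 0.954 = 7775
75–89: 4700 × 0.946 = 4446
90+: 3950 × 0.959 + 4300 × 0.599 = 3788 + 2576 = 6364
Net migration: 0–14 + 320 → 1580; 15–29 + 380 → 6642; 30–44 − 100 → 1630; 45–59 − 200 → 5281; 60–74 − 80 → 7695; 75–89 − 240 → 4206; 90+ + 240 → 6604
Giving 1580 / 6642 / 1630 / 5281 / 7695 / 4206 / 6604.
Period 2.
Births: 6642 × 0.295 = 1959 ; 1630 × 0.121 = 197 — total 2156
15–29: 1580 × 0.956 = 1510
30–44: 6642 × 0.935 = 6210
45–59: 1630 × 0.929 = 1514
60–74: 5281 × 0.954 = 5038
75–89: 7695 × 0.946 = 7279
90+: 4206 × 0.959 + 6604 × 0.599 = 4034 + 3956 = 7990
Net migration: 0–14 + 320 → 2476; 15–29 + 380 → 1890; 30–44 − 100 → 6110; 45–59 − 200 → 1314; 60–74 − 80 → 4958; 75–89 − 240 → 7039; 90+ + 240 → 8230
Giving 2476 / 1890 / 6110 / 1314 / 4958 / 7039 / 8230.
Period 3.
Births: 1890 × 0.295 = 558 ; 6110 × 0.121 = 739 — total 1297
15–29: 2476 × 0.956 = 2367
30–44: 1890 × 0.935 = 1767
45–59: 6110 × 0.929 = 5676
60–74: 1314 × 0.954 = 1254
75–89: 4958 × 0.946 = 4690
90+: 7039 × 0.959 + 8230 × 0.599 = 6750 + 4930 = 11680
Net migration: 0–14 + 320 → 1617; 15–29 + 380 → 2747; 30–44 − 100 → 1667; 45–59 − 200 → 5476; 60–74 − 80 → 1174; 75–89 − 240 → 4450; 90+ + 240 → 11920
Giving 1617 / 2747 / 1667 / 5476 / 1174 / 4450 / 11920.

5476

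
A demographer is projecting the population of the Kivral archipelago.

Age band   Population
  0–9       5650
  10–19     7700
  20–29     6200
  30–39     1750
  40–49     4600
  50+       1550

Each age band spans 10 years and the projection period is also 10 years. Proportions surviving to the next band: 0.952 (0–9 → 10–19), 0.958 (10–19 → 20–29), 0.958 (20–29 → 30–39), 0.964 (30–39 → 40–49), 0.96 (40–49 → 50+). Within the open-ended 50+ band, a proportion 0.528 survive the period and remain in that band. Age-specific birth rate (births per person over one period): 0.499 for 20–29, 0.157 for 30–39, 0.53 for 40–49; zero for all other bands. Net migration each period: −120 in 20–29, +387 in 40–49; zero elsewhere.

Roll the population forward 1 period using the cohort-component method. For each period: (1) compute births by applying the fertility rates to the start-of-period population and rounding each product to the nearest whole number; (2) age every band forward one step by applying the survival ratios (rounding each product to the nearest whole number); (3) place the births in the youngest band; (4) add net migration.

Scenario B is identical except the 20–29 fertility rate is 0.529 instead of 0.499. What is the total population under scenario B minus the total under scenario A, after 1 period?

186

Let group 1 be 0–9 through group 6 = 50+.
After projecting period 1:
Births: 6200 × 0.499 = 3094  |  1750 × 0.157 = 275  |  4600 × 0.53 = 2438 ⇒ total 5807
Group 2: 5650 × 0.952 = 5379
Group 3: 7700 × 0.958 = 7377
Group 4: 6200 × 0.958 = 5940
Group 5: 1750 × 0.964 = 1687
Group 6: 4600 × 0.96 + 1550 × 0.528 = 4416 + 818 = 5234
Net migration: Group 3 − 120 → 7257; Group 5 + 387 → 2074
→ [5807, 5379, 7257, 5940, 2074, 5234]
Scenario A total after 1 period: 31691
Scenario B projection —
After projecting period 1:
Births: 6200 × 0.529 = 3280  |  1750 × 0.157 = 275  |  4600 × 0.53 = 2438 ⇒ total 5993
Group 2: 5650 × 0.952 = 5379
Group 3: 7700 × 0.958 = 7377
Group 4: 6200 × 0.958 = 5940
Group 5: 1750 × 0.964 = 1687
Group 6: 4600 × 0.96 + 1550 × 0.528 = 4416 + 818 = 5234
Net migration: Group 3 − 120 → 7257; Group 5 + 387 → 2074
→ [5993, 5379, 7257, 5940, 2074, 5234]
Scenario B total after 1 period: 31877
Difference B − A = 31877 − 31691 = 186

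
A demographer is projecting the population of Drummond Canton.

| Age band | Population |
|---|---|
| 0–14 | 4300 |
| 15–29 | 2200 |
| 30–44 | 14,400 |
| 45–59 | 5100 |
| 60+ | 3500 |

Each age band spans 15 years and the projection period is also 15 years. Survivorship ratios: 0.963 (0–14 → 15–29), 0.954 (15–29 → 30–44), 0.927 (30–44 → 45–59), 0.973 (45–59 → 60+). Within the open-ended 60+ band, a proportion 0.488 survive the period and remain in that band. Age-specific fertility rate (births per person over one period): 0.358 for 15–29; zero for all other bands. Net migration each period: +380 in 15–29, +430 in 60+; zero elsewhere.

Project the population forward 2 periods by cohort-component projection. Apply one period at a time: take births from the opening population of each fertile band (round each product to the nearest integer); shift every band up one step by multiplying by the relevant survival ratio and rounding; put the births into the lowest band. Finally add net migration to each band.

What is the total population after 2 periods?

25901

Numbering the bands 1..5 from youngest to oldest:
— Period 1 —
Births: 2200 × 0.358 = 788
Band 2: 4300 × 0.963 = 4141
Band 3: 2200 × 0.954 = 2099
Band 4: 14400 × 0.927 = 13349
Band 5: 5100 × 0.973 + 3500 × 0.488 = 4962 + 1708 = 6670
Net migration: Band 2 + 380 → 4521; Band 5 + 430 → 7100
Giving 788 / 4521 / 2099 / 13349 / 7100.
— Period 2 —
Births: 4521 × 0.358 = 1619
Band 2: 788 × 0.963 = 759
Band 3: 4521 × 0.954 = 4313
Band 4: 2099 × 0.927 = 1946
Band 5: 13349 × 0.973 + 7100 × 0.488 = 12989 + 3465 = 16454
Net migration: Band 2 + 380 → 1139; Band 5 + 430 → 16884
Giving 1619 / 1139 / 4313 / 1946 / 16884.
Total after period 2: 1619 + 1139 + 4313 + 1946 + 16884 = 25901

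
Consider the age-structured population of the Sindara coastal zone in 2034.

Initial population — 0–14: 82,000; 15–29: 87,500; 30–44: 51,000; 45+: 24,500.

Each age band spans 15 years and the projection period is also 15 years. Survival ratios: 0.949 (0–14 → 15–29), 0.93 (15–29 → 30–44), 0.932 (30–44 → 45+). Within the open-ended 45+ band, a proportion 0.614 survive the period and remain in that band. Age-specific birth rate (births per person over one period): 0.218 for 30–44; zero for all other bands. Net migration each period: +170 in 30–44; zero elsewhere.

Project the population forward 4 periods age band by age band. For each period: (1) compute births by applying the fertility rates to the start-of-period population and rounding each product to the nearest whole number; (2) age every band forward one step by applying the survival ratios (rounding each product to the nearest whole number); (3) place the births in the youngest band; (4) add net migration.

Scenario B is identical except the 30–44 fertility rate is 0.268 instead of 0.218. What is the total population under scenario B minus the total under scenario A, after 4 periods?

10241

Call the bands 1 to 4, youngest first.
After projecting period 1:
Births: 51000 × 0.218 = 11118
Band 2: 82000 × 0.949 = 77818
Band 3: 87500 × 0.93 = 81375
Band 4: 51000 × 0.932 + 24500 × 0.614 = 47532 + 15043 = 62575
Net migration: Band 3 + 170 → 81545
End of period: [11118, 77818, 81545, 62575]
After projecting period 2:
Births: 81545 × 0.218 = 17777
Band 2: 11118 × 0.949 = 10551
Band 3: 77818 × 0.93 = 72371
Band 4: 81545 × 0.932 + 62575 × 0.614 = 76000 + 38421 = 114421
Net migration: Band 3 + 170 → 72541
End of period: [17777, 10551, 72541, 114421]
After projecting period 3:
Births: 72541 × 0.218 = 15814
Band 2: 17777 × 0.949 = 16870
Band 3: 10551 × 0.93 = 9812
Band 4: 72541 × 0.932 + 114421 × 0.614 = 67608 + 70254 = 137862
Net migration: Band 3 + 170 → 9982
End of period: [15814, 16870, 9982, 137862]
After projecting period 4:
Births: 9982 × 0.218 = 2176
Band 2: 15814 × 0.949 = 15007
Band 3: 16870 × 0.93 = 15689
Band 4: 9982 × 0.932 + 137862 × 0.614 = 9303 + 84647 = 93950
Net migration: Band 3 + 170 → 15859
End of period: [2176, 15007, 15859, 93950]
Scenario A total after 4 periods: 126992
Scenario B projection —
After projecting period 1:
Births: 51000 × 0.268 = 13668
Band 2: 82000 × 0.949 = 77818
Band 3: 87500 × 0.93 = 81375
Band 4: 51000 × 0.932 + 24500 × 0.614 = 47532 + 15043 = 62575
Net migration: Band 3 + 170 → 81545
End of period: [13668, 77818, 81545, 62575]
After projecting period 2:
Births: 81545 × 0.268 = 21854
Band 2: 13668 × 0.949 = 12971
Band 3: 77818 × 0.93 = 72371
Band 4: 81545 × 0.932 + 62575 × 0.614 = 76000 + 38421 = 114421
Net migration: Band 3 + 170 → 72541
End of period: [21854, 12971, 72541, 114421]
After projecting period 3:
Births: 72541 × 0.268 = 19441
Band 2: 21854 × 0.949 = 20739
Band 3: 12971 × 0.93 = 12063
Band 4: 72541 × 0.932 + 114421 × 0.614 = 67608 + 70254 = 137862
Net migration: Band 3 + 170 → 12233
End of period: [19441, 20739, 12233, 137862]
After projecting period 4:
Births: 12233 × 0.268 = 3278
Band 2: 19441 × 0.949 = 18450
Band 3: 20739 × 0.93 = 19287
Band 4: 12233 × 0.932 + 137862 × 0.614 = 11401 + 84647 = 96048
Net migration: Band 3 + 170 → 19457
End of period: [3278, 18450, 19457, 96048]
Scenario B total after 4 periods: 137233
Difference B − A = 137233 − 126992 = 10241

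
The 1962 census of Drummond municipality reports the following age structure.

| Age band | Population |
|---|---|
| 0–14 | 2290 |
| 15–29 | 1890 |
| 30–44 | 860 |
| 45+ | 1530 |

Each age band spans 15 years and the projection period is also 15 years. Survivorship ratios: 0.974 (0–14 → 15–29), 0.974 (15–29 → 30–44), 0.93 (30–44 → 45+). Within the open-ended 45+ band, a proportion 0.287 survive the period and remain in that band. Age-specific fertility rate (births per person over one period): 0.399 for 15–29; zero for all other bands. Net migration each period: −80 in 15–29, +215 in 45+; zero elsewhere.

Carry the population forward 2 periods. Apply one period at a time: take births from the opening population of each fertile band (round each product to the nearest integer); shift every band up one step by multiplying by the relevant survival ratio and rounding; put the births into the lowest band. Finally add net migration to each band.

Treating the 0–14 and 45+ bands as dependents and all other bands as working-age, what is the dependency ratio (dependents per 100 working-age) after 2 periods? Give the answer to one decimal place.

Call the groups 1 to 4, youngest first.
[period 1]
Births: 1890 × 0.399 = 754
Group 2: 2290 × 0.974 = 2230
Group 3: 1890 × 0.974 = 1841
Group 4: 860 × 0.93 + 1530 × 0.287 = 800 + 439 = 1239
Net migration: Group 2 − 80 → 2150; Group 4 + 215 → 1454
Population now: 0–14=754, 15–29=2150, 30–44=1841, 45+=1454
[period 2]
Births: 2150 × 0.399 = 858
Group 2: 754 × 0.974 = 734
Group 3: 2150 × 0.974 = 2094
Group 4: 1841 × 0.93 + 1454 × 0.287 = 1712 + 417 = 2129
Net migration: Group 2 − 80 → 654; Group 4 + 215 → 2344
Population now: 0–14=858, 15–29=654, 30–44=2094, 45+=2344
Dependents (band 0–14 + band 45+) = 858 + 2344 = 3202; working-age = 2748; ratio = 3202/2748 × 100 = 116.5

116.5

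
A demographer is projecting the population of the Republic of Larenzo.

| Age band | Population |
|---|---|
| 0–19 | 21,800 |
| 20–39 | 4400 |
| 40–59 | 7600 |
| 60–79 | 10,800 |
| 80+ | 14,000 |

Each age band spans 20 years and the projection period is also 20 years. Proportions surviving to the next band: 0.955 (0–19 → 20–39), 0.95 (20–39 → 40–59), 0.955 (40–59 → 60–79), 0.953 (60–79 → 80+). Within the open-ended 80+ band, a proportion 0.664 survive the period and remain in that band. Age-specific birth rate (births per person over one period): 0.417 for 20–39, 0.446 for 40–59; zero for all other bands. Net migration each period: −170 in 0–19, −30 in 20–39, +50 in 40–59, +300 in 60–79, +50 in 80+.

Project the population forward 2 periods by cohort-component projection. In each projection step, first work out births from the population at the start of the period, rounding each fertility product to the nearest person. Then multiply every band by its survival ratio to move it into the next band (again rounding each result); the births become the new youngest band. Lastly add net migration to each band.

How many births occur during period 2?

10556

(Bands numbered youngest = 1 to oldest = 5.)
After projecting period 1:
Births: 4400 * 0.417 = 1835 ; 7600 * 0.446 = 3390 ⇒ total 5225
Band 2: 21800 * 0.955 = 20819
Band 3: 4400 * 0.95 = 4180
Band 4: 7600 * 0.955 = 7258
Band 5: 10800 * 0.953 + 14000 * 0.664 = 10292 + 9296 = 19588
Net migration: Band 1 − 170 → 5055; Band 2 − 30 → 20789; Band 3 + 50 → 4230; Band 4 + 300 → 7558; Band 5 + 50 → 19638
→ [5055, 20789, 4230, 7558, 19638]
After projecting period 2:
Births: 20789 * 0.417 = 8669 ; 4230 * 0.446 = 1887 ⇒ total 10556
Band 2: 5055 * 0.955 = 4828
Band 3: 20789 * 0.95 = 19750
Band 4: 4230 * 0.955 = 4040
Band 5: 7558 * 0.953 + 19638 * 0.664 = 7203 + 13040 = 20243
Net migration: Band 1 − 170 → 10386; Band 2 − 30 → 4798; Band 3 + 50 → 19800; Band 4 + 300 → 4340; Band 5 + 50 → 20293
→ [10386, 4798, 19800, 4340, 20293]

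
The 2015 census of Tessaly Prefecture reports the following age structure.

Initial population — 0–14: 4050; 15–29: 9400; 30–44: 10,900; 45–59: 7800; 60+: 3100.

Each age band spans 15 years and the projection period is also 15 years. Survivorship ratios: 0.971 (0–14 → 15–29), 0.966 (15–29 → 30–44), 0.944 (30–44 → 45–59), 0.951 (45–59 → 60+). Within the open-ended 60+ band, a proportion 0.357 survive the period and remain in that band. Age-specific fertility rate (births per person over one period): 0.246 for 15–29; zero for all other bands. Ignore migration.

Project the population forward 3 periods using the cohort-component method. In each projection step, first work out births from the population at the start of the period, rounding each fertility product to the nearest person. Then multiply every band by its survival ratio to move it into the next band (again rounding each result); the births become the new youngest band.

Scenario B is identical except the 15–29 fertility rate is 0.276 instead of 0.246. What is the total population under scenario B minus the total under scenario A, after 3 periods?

522

(Groups numbered youngest = 1 to oldest = 5.)
After projecting period 1:
Births: 9400 × 0.246 = 2312
Group 2: 4050 × 0.971 = 3933
Group 3: 9400 × 0.966 = 9080
Group 4: 10900 × 0.944 = 10290
Group 5: 7800 × 0.951 + 3100 × 0.357 = 7418 + 1107 = 8525
Giving 2312 / 3933 / 9080 / 10290 / 8525.
After projecting period 2:
Births: 3933 × 0.246 = 968
Group 2: 2312 × 0.971 = 2245
Group 3: 3933 × 0.966 = 3799
Group 4: 9080 × 0.944 = 8572
Group 5: 10290 × 0.951 + 8525 × 0.357 = 9786 + 3043 = 12829
Giving 968 / 2245 / 3799 / 8572 / 12829.
After projecting period 3:
Births: 2245 × 0.246 = 552
Group 2: 968 × 0.971 = 940
Group 3: 2245 × 0.966 = 2169
Group 4: 3799 × 0.944 = 3586
Group 5: 8572 × 0.951 + 12829 × 0.357 = 8152 + 4580 = 12732
Giving 552 / 940 / 2169 / 3586 / 12732.
Scenario A total after 3 periods: 19979
Scenario B projection —
After projecting period 1:
Births: 9400 × 0.276 = 2594
Group 2: 4050 × 0.971 = 3933
Group 3: 9400 × 0.966 = 9080
Group 4: 10900 × 0.944 = 10290
Group 5: 7800 × 0.951 + 3100 × 0.357 = 7418 + 1107 = 8525
Giving 2594 / 3933 / 9080 / 10290 / 8525.
After projecting period 2:
Births: 3933 × 0.276 = 1086
Group 2: 2594 × 0.971 = 2519
Group 3: 3933 × 0.966 = 3799
Group 4: 9080 × 0.944 = 8572
Group 5: 10290 × 0.951 + 8525 × 0.357 = 9786 + 3043 = 12829
Giving 1086 / 2519 / 3799 / 8572 / 12829.
After projecting period 3:
Births: 2519 × 0.276 = 695
Group 2: 1086 × 0.971 = 1055
Group 3: 2519 × 0.966 = 2433
Group 4: 3799 × 0.944 = 3586
Group 5: 8572 × 0.951 + 12829 × 0.357 = 8152 + 4580 = 12732
Giving 695 / 1055 / 2433 / 3586 / 12732.
Scenario B total after 3 periods: 20501
Difference B − A = 20501 − 19979 = 522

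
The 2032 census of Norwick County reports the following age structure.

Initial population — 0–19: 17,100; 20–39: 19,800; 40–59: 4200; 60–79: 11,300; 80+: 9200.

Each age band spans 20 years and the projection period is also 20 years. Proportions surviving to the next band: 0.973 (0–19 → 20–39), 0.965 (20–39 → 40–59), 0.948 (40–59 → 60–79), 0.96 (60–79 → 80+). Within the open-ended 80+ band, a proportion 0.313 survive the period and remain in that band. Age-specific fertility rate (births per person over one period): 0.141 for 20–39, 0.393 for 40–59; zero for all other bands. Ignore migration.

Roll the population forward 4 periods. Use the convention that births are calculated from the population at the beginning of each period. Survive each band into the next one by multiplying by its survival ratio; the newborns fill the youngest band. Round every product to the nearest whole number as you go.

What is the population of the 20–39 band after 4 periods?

— Period 1 —
Births: 19800 × 0.141 = 2792, 4200 × 0.393 = 1651 → total 4443
20–39: 17100 × 0.973 = 16638
40–59: 19800 × 0.965 = 19107
60–79: 4200 × 0.948 = 3982
80+: 11300 × 0.96 + 9200 × 0.313 = 10848 + 2880 = 13728
Giving 4443 / 16638 / 19107 / 3982 / 13728.
— Period 2 —
Births: 16638 × 0.141 = 2346, 19107 × 0.393 = 7509 → total 9855
20–39: 4443 × 0.973 = 4323
40–59: 16638 × 0.965 = 16056
60–79: 19107 × 0.948 = 18113
80+: 3982 × 0.96 + 13728 × 0.313 = 3823 + 4297 = 8120
Giving 9855 / 4323 / 16056 / 18113 / 8120.
— Period 3 —
Births: 4323 × 0.141 = 610, 16056 × 0.393 = 6310 → total 6920
20–39: 9855 × 0.973 = 9589
40–59: 4323 × 0.965 = 4172
60–79: 16056 × 0.948 = 15221
80+: 18113 × 0.96 + 8120 × 0.313 = 17388 + 2542 = 19930
Giving 6920 / 9589 / 4172 / 15221 / 19930.
— Period 4 —
Births: 9589 × 0.141 = 1352, 4172 × 0.393 = 1640 → total 2992
20–39: 6920 × 0.973 = 6733
40–59: 9589 × 0.965 = 9253
60–79: 4172 × 0.948 = 3955
80+: 15221 × 0.96 + 19930 × 0.313 = 14612 + 6238 = 20850
Giving 2992 / 6733 / 9253 / 3955 / 20850.

6733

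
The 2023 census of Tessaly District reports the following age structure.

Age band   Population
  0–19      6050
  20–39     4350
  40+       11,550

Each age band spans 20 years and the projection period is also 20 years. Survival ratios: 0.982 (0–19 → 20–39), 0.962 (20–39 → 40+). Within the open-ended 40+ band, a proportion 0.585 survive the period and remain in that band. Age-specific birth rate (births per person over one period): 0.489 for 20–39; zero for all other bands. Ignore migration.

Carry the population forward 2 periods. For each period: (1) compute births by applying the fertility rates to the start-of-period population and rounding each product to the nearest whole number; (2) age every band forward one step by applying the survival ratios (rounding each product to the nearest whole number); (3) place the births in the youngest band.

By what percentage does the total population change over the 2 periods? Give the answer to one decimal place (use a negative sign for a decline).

-22.1

[period 1]
Births: 4350 * 0.489 = 2127
20–39: 6050 * 0.982 = 5941
40+: 4350 * 0.962 + 11550 * 0.585 = 4185 + 6757 = 10942
→ [2127, 5941, 10942]
[period 2]
Births: 5941 * 0.489 = 2905
20–39: 2127 * 0.982 = 2089
40+: 5941 * 0.962 + 10942 * 0.585 = 5715 + 6401 = 12116
→ [2905, 2089, 12116]
Total: 21950 → 17110; change = -4840; percentage change = -22.1%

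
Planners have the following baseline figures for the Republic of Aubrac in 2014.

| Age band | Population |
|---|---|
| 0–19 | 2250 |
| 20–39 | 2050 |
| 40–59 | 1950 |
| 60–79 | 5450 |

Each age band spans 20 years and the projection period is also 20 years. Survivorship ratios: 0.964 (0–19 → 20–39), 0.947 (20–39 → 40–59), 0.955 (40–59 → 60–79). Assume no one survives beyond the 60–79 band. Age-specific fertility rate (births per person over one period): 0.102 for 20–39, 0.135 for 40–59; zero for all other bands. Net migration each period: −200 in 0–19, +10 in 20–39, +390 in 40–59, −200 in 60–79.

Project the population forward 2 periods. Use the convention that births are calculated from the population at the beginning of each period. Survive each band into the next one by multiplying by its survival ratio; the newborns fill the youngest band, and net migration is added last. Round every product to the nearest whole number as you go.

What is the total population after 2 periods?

Let band 1 be 0–19 through band 4 = 60–79.
Period 1.
Births: 2050 × 0.102 = 209, 1950 × 0.135 = 263 → 472
Band 2: 2250 × 0.964 = 2169
Band 3: 2050 × 0.947 = 1941
Band 4: 1950 × 0.955 = 1862
Net migration: Band 1 − 200 → 272; Band 2 + 10 → 2179; Band 3 + 390 → 2331; Band 4 − 200 → 1662
→ [272, 2179, 2331, 1662]
Period 2.
Births: 2179 × 0.102 = 222, 2331 × 0.135 = 315 → 537
Band 2: 272 × 0.964 = 262
Band 3: 2179 × 0.947 = 2064
Band 4: 2331 × 0.955 = 2226
Net migration: Band 1 − 200 → 337; Band 2 + 10 → 272; Band 3 + 390 → 2454; Band 4 − 200 → 2026
→ [337, 272, 2454, 2026]
Total after period 2: 337 + 272 + 2454 + 2026 = 5089

5089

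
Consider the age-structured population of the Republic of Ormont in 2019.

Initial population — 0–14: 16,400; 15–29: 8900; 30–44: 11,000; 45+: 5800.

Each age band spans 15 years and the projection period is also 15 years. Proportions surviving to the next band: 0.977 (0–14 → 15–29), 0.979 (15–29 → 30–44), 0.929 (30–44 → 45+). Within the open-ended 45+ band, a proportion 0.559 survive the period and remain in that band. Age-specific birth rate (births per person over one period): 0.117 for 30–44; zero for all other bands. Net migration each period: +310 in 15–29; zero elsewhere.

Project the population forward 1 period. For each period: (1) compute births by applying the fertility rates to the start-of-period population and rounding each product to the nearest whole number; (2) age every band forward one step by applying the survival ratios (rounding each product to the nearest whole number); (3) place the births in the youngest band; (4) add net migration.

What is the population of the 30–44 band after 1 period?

Call the groups 1 to 4, youngest first.
Period 1:
Births: 11000 * 0.117 = 1287
Group 2: 16400 * 0.977 = 16023
Group 3: 8900 * 0.979 = 8713
Group 4: 11000 * 0.929 + 5800 * 0.559 = 10219 + 3242 = 13461
Net migration: Group 2 + 310 → 16333
→ [1287, 16333, 8713, 13461]

8713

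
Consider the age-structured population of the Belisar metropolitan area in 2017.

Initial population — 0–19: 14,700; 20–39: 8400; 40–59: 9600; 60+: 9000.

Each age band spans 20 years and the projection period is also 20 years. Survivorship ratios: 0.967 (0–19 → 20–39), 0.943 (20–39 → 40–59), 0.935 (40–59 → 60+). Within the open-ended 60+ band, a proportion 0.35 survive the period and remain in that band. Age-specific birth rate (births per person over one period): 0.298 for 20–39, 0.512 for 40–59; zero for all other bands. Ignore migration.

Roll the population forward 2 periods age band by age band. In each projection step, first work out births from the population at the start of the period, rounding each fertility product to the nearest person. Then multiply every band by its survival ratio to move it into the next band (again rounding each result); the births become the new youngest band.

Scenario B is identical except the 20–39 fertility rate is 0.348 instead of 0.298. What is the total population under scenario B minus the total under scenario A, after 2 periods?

1117

Period 1:
Births: 8400 * 0.298 = 2503, 9600 * 0.512 = 4915 — total 7418
20–39: 14700 * 0.967 = 14215
40–59: 8400 * 0.943 = 7921
60+: 9600 * 0.935 + 9000 * 0.35 = 8976 + 3150 = 12126
Giving 7418 / 14215 / 7921 / 12126.
Period 2:
Births: 14215 * 0.298 = 4236, 7921 * 0.512 = 4056 — total 8292
20–39: 7418 * 0.967 = 7173
40–59: 14215 * 0.943 = 13405
60+: 7921 * 0.935 + 12126 * 0.35 = 7406 + 4244 = 11650
Giving 8292 / 7173 / 13405 / 11650.
Scenario A total after 2 periods: 40520
Scenario B projection —
Period 1:
Births: 8400 * 0.348 = 2923, 9600 * 0.512 = 4915 — total 7838
20–39: 14700 * 0.967 = 14215
40–59: 8400 * 0.943 = 7921
60+: 9600 * 0.935 + 9000 * 0.35 = 8976 + 3150 = 12126
Giving 7838 / 14215 / 7921 / 12126.
Period 2:
Births: 14215 * 0.348 = 4947, 7921 * 0.512 = 4056 — total 9003
20–39: 7838 * 0.967 = 7579
40–59: 14215 * 0.943 = 13405
60+: 7921 * 0.935 + 12126 * 0.35 = 7406 + 4244 = 11650
Giving 9003 / 7579 / 13405 / 11650.
Scenario B total after 2 periods: 41637
Difference B − A = 41637 − 40520 = 1117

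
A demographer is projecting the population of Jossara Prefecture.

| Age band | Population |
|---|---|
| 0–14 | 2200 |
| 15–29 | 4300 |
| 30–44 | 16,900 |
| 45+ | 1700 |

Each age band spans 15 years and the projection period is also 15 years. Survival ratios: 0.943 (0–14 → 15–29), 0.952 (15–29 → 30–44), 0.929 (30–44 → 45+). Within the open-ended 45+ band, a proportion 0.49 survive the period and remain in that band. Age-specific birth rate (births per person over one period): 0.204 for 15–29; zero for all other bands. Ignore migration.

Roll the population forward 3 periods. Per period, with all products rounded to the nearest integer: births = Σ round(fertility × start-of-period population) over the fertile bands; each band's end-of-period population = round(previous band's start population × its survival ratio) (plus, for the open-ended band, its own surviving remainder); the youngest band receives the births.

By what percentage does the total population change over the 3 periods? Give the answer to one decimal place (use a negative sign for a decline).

Numbering the groups 1..4 from youngest to oldest:
Period 1.
Births: 4300 * 0.204 = 877
Group 2: 2200 * 0.943 = 2075
Group 3: 4300 * 0.952 = 4094
Group 4: 16900 * 0.929 + 1700 * 0.49 = 15700 + 833 = 16533
Population now: 0–14=877, 15–29=2075, 30–44=4094, 45+=16533
Period 2.
Births: 2075 * 0.204 = 423
Group 2: 877 * 0.943 = 827
Group 3: 2075 * 0.952 = 1975
Group 4: 4094 * 0.929 + 16533 * 0.49 = 3803 + 8101 = 11904
Population now: 0–14=423, 15–29=827, 30–44=1975, 45+=11904
Period 3.
Births: 827 * 0.204 = 169
Group 2: 423 * 0.943 = 399
Group 3: 827 * 0.952 = 787
Group 4: 1975 * 0.929 + 11904 * 0.49 = 1835 + 5833 = 7668
Population now: 0–14=169, 15–29=399, 30–44=787, 45+=7668
Total: 25100 → 9023; change = -16077; percentage change = -64.1%

-64.1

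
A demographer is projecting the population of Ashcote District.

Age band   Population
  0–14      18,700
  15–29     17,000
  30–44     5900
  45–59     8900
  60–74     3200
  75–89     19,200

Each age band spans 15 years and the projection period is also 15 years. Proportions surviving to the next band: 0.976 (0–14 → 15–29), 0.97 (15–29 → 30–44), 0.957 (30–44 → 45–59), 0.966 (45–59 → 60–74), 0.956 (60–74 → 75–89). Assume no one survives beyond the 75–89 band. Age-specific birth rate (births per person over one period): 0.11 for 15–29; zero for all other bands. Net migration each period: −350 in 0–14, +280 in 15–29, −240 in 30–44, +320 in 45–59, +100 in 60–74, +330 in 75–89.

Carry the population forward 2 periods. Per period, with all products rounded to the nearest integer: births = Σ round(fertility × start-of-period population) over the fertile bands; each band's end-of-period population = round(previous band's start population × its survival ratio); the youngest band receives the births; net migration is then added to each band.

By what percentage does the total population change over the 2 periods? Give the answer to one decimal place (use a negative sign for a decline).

-29.3

— Period 1 —
Births: 17000 * 0.11 = 1870
15–29: 18700 * 0.976 = 18251
30–44: 17000 * 0.97 = 16490
45–59: 5900 * 0.957 = 5646
60–74: 8900 * 0.966 = 8597
75–89: 3200 * 0.956 = 3059
Net migration: 0–14 − 350 → 1520; 15–29 + 280 → 18531; 30–44 − 240 → 16250; 45–59 + 320 → 5966; 60–74 + 100 → 8697; 75–89 + 330 → 3389
→ [1520, 18531, 16250, 5966, 8697, 3389]
— Period 2 —
Births: 18531 * 0.11 = 2038
15–29: 1520 * 0.976 = 1484
30–44: 18531 * 0.97 = 17975
45–59: 16250 * 0.957 = 15551
60–74: 5966 * 0.966 = 5763
75–89: 8697 * 0.956 = 8314
Net migration: 0–14 − 350 → 1688; 15–29 + 280 → 1764; 30–44 − 240 → 17735; 45–59 + 320 → 15871; 60–74 + 100 → 5863; 75–89 + 330 → 8644
→ [1688, 1764, 17735, 15871, 5863, 8644]
Total: 72900 → 51565; change = -21335; percentage change = -29.3%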